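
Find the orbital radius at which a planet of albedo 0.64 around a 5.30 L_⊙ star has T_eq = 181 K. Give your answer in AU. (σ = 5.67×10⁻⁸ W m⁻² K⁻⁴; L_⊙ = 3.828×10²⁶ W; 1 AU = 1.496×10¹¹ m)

d ≈ 3.27 AU

L = 5.30 × 3.828×10²⁶ = 2.03×10²⁷ W.
From T_eq⁴ = L(1−A)/(16πσd²): d = √[L(1−A)/(16πσT_eq⁴)].
d = √[2.03×10²⁷ × 0.36 / (16π × 5.67×10⁻⁸ × (181)⁴)] = 4.89×10¹¹ m = 3.27 AU.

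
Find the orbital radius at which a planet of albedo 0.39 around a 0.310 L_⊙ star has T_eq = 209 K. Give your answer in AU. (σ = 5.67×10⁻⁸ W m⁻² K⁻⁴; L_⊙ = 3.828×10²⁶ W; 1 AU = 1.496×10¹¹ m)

d ≈ 0.771 AU

L = 0.310 × 3.828×10²⁶ = 1.19×10²⁶ W.
From T_eq⁴ = L(1−A)/(16πσd²): d = √[L(1−A)/(16πσT_eq⁴)].
d = √[1.19×10²⁶ × 0.61 / (16π × 5.67×10⁻⁸ × (209)⁴)] = 1.15×10¹¹ m = 0.771 AU.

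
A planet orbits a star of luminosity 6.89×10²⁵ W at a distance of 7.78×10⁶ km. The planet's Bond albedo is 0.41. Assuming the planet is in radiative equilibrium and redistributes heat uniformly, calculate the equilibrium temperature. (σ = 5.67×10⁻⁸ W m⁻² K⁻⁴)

T_eq ≈ 697 K

d = 7.78×10⁶ km = 7.78×10⁹ m.
Flux: S = L/(4πd²) = 6.89×10²⁵/(4π×(7.78×10⁹)²) = 9.06×10⁴ W m⁻².
Energy balance: absorbed = emitted ⇒ πR²·S(1−A) = 4πR²·σT_eq⁴, so T_eq⁴ = S(1−A)/(4σ).
T_eq = [9.06×10⁴ × 0.59 / (4 × 5.67×10⁻⁸)]^(1/4) = (2.36×10¹¹)^(1/4) = 697 K.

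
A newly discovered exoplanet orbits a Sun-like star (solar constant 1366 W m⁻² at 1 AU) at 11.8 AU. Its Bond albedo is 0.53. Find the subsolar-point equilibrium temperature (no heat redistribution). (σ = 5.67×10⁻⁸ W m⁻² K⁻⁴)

Flux at 11.8 AU: S = 1366/11.8² = 9.81 W m⁻².
At the subsolar point the surface absorbs S(1−A) and emits σT⁴ per unit area — no factor of 4, since only the local patch is in balance.
T = [9.81 × 0.47 / 5.67×10⁻⁸]^(1/4) = (8.13×10⁷)^(1/4) = 95.0 K.

T_ss ≈ 95.0 K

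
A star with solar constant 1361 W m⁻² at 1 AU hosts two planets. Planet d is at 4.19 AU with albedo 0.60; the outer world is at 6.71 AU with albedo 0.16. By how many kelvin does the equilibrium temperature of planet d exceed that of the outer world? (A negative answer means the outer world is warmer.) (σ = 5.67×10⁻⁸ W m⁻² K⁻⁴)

T_eq = [S₀(1−A)/(4σd²)]^(1/4), so T ∝ (1−A)^(1/4) / √d.
T₁ = [1361×0.40/(4×5.67×10⁻⁸×4.19²)]^(1/4) = 108.13 K.
T₂ = [1361×0.84/(4×5.67×10⁻⁸×6.71²)]^(1/4) = 102.86 K.

ΔT ≈ 5.3 K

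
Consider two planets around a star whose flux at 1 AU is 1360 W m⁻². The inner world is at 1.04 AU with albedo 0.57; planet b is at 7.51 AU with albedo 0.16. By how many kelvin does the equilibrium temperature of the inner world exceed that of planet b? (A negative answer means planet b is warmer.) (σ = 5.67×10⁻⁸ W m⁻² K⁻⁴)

T_eq = [S₀(1−A)/(4σd²)]^(1/4), so T ∝ (1−A)^(1/4) / √d.
T₁ = [1360×0.43/(4×5.67×10⁻⁸×1.04²)]^(1/4) = 220.97 K.
T₂ = [1360×0.84/(4×5.67×10⁻⁸×7.51²)]^(1/4) = 97.21 K.

ΔT ≈ 123.8 K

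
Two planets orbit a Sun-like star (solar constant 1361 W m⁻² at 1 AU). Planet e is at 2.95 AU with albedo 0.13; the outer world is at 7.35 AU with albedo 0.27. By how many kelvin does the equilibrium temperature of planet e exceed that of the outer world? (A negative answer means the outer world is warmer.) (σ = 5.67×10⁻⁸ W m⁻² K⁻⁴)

ΔT ≈ 61.6 K

T_eq = [S₀(1−A)/(4σd²)]^(1/4), so T ∝ (1−A)^(1/4) / √d.
T₁ = [1361×0.87/(4×5.67×10⁻⁸×2.95²)]^(1/4) = 156.50 K.
T₂ = [1361×0.73/(4×5.67×10⁻⁸×7.35²)]^(1/4) = 94.89 K.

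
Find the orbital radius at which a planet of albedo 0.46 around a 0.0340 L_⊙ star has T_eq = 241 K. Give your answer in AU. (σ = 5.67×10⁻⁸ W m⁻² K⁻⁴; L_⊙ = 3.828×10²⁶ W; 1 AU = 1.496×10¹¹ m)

L = 0.0340 × 3.828×10²⁶ = 1.30×10²⁵ W.
From T_eq⁴ = L(1−A)/(16πσd²): d = √[L(1−A)/(16πσT_eq⁴)].
d = √[1.30×10²⁵ × 0.54 / (16π × 5.67×10⁻⁸ × (241)⁴)] = 2.70×10¹⁰ m = 0.181 AU.

d ≈ 0.181 AU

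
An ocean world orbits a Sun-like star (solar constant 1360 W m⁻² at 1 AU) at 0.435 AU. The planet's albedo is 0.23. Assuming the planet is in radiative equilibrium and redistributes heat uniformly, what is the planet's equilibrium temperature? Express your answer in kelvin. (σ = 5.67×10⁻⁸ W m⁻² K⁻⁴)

T_eq ≈ 395 K

Flux at 0.435 AU: S = 1360/0.435² = 7190 W m⁻².
Energy balance: absorbed = emitted ⇒ πR²·S(1−A) = 4πR²·σT_eq⁴, so T_eq⁴ = S(1−A)/(4σ).
T_eq = [7190 × 0.77 / (4 × 5.67×10⁻⁸)]^(1/4) = (2.44×10¹⁰)^(1/4) = 395 K.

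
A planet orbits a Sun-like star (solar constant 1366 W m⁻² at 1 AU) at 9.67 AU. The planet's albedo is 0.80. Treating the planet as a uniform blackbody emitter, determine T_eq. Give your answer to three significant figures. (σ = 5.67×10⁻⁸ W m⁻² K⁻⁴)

T_eq ≈ 59.9 K

Flux at 9.67 AU: S = 1366/9.67² = 14.6 W m⁻².
Energy balance: absorbed = emitted ⇒ πR²·S(1−A) = 4πR²·σT_eq⁴, so T_eq⁴ = S(1−A)/(4σ).
T_eq = [14.6 × 0.20 / (4 × 5.67×10⁻⁸)]^(1/4) = (1.29×10⁷)^(1/4) = 59.9 K.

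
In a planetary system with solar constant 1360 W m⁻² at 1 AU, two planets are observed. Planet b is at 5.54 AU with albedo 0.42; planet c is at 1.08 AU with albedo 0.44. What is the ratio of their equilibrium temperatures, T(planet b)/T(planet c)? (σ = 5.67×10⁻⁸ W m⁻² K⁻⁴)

T₁/T₂ ≈ 0.445

T_eq = [S₀(1−A)/(4σd²)]^(1/4), so T ∝ (1−A)^(1/4) / √d.
T₁ = [1360×0.58/(4×5.67×10⁻⁸×5.54²)]^(1/4) = 103.18 K.
T₂ = [1360×0.56/(4×5.67×10⁻⁸×1.08²)]^(1/4) = 231.64 K.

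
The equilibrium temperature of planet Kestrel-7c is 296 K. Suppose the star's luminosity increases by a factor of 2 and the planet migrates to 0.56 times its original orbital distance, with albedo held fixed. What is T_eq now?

T_eq ∝ L^(1/4) · d^(−1/2).
T′ = 296 × 2^(1/4) / 0.56^(1/2) = 470 K.

T_eq ≈ 470 K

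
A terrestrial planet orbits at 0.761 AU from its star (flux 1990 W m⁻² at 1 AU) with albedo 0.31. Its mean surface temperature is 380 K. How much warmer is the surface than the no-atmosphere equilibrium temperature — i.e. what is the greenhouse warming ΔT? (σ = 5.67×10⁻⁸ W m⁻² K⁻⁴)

S = 1990/0.761² = 3436 W m⁻².
T_eq = [S(1−A)/(4σ)]^(1/4) = [3436×0.69/(4×5.67×10⁻⁸)]^(1/4) = 319.8 K.
ΔT = T_surf − T_eq = 380 − 319.8.

ΔT ≈ 60.2 K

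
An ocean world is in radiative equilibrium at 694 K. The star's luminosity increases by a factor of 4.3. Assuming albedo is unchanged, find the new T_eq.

T_eq ∝ L^(1/4) · d^(−1/2).
T′ = 694 × 4.3^(1/4) = 999 K.

T_eq ≈ 999 K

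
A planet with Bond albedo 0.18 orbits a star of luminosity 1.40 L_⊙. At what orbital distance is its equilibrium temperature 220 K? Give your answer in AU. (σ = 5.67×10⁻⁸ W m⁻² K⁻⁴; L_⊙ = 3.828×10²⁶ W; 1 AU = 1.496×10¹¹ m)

d ≈ 1.71 AU

L = 1.40 × 3.828×10²⁶ = 5.36×10²⁶ W.
From T_eq⁴ = L(1−A)/(16πσd²): d = √[L(1−A)/(16πσT_eq⁴)].
d = √[5.36×10²⁶ × 0.82 / (16π × 5.67×10⁻⁸ × (220)⁴)] = 2.57×10¹¹ m = 1.71 AU.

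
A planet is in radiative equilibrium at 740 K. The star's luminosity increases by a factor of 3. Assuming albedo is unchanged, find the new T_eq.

T_eq ∝ L^(1/4) · d^(−1/2).
T′ = 740 × 3^(1/4) = 974 K.

T_eq ≈ 974 K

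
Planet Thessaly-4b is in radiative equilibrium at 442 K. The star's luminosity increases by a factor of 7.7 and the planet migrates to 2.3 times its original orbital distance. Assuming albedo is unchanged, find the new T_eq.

T_eq ∝ L^(1/4) · d^(−1/2).
T′ = 442 × 7.7^(1/4) / 2.3^(1/2) = 485 K.

T_eq ≈ 485 K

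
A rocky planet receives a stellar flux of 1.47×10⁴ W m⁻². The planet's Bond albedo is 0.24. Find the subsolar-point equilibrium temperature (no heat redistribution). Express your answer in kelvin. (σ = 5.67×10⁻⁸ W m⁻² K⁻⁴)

At the subsolar point the surface absorbs S(1−A) and emits σT⁴ per unit area — no factor of 4, since only the local patch is in balance.
T = [1.47×10⁴ × 0.76 / 5.67×10⁻⁸]^(1/4) = (1.97×10¹¹)^(1/4) = 666 K.

T_ss ≈ 666 K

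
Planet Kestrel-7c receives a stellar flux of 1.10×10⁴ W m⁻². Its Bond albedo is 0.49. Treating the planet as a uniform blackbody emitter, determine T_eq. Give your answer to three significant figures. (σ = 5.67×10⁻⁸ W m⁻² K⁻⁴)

T_eq ≈ 397 K

Energy balance: absorbed = emitted ⇒ πR²·S(1−A) = 4πR²·σT_eq⁴, so T_eq⁴ = S(1−A)/(4σ).
T_eq = [1.10×10⁴ × 0.51 / (4 × 5.67×10⁻⁸)]^(1/4) = (2.47×10¹⁰)^(1/4) = 397 K.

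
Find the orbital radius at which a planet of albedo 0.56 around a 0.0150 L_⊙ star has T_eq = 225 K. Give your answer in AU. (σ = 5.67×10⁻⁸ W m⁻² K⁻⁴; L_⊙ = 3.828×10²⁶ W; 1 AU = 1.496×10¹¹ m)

L = 0.0150 × 3.828×10²⁶ = 5.74×10²⁴ W.
From T_eq⁴ = L(1−A)/(16πσd²): d = √[L(1−A)/(16πσT_eq⁴)].
d = √[5.74×10²⁴ × 0.44 / (16π × 5.67×10⁻⁸ × (225)⁴)] = 1.86×10¹⁰ m = 0.124 AU.

d ≈ 0.124 AU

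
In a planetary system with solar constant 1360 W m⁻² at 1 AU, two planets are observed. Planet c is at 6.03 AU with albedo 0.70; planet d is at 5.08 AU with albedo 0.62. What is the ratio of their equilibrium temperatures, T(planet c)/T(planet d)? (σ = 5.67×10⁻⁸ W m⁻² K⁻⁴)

T₁/T₂ ≈ 0.865

T_eq = [S₀(1−A)/(4σd²)]^(1/4), so T ∝ (1−A)^(1/4) / √d.
T₁ = [1360×0.30/(4×5.67×10⁻⁸×6.03²)]^(1/4) = 83.87 K.
T₂ = [1360×0.38/(4×5.67×10⁻⁸×5.08²)]^(1/4) = 96.94 K.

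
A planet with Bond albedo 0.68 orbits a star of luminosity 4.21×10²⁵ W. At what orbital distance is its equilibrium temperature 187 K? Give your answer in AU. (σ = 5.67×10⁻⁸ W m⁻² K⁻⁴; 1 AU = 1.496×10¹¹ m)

From T_eq⁴ = L(1−A)/(16πσd²): d = √[L(1−A)/(16πσT_eq⁴)].
d = √[4.21×10²⁵ × 0.32 / (16π × 5.67×10⁻⁸ × (187)⁴)] = 6.22×10¹⁰ m = 0.416 AU.

d ≈ 0.416 AU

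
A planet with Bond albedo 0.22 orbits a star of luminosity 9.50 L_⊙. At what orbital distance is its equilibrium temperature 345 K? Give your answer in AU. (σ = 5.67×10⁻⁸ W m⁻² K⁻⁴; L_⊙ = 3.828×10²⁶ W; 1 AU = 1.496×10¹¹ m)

L = 9.50 × 3.828×10²⁶ = 3.64×10²⁷ W.
From T_eq⁴ = L(1−A)/(16πσd²): d = √[L(1−A)/(16πσT_eq⁴)].
d = √[3.64×10²⁷ × 0.78 / (16π × 5.67×10⁻⁸ × (345)⁴)] = 2.65×10¹¹ m = 1.77 AU.

d ≈ 1.77 AU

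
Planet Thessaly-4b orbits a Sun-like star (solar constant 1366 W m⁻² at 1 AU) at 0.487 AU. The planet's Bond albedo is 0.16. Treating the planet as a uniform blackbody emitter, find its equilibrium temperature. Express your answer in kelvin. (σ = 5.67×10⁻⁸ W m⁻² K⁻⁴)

T_eq ≈ 382 K

Flux at 0.487 AU: S = 1366/0.487² = 5760 W m⁻².
Energy balance: absorbed = emitted ⇒ πR²·S(1−A) = 4πR²·σT_eq⁴, so T_eq⁴ = S(1−A)/(4σ).
T_eq = [5760 × 0.84 / (4 × 5.67×10⁻⁸)]^(1/4) = (2.13×10¹⁰)^(1/4) = 382 K.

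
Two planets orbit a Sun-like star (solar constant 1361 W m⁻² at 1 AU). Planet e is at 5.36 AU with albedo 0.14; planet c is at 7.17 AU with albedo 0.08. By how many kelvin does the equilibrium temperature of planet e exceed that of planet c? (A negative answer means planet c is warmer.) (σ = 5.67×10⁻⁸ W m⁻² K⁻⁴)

T_eq = [S₀(1−A)/(4σd²)]^(1/4), so T ∝ (1−A)^(1/4) / √d.
T₁ = [1361×0.86/(4×5.67×10⁻⁸×5.36²)]^(1/4) = 115.77 K.
T₂ = [1361×0.92/(4×5.67×10⁻⁸×7.17²)]^(1/4) = 101.80 K.

ΔT ≈ 14.0 K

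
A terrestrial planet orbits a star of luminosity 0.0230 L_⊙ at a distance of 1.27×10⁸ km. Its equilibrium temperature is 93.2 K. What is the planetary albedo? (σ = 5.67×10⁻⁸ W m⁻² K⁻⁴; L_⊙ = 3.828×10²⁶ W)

d = 1.27×10⁸ km = 1.27×10¹¹ m.
L = 0.0230 × 3.828×10²⁶ = 8.80×10²⁴ W.
Flux: S = L/(4πd²) = 8.80×10²⁴/(4π×(1.27×10¹¹)²) = 43.4 W m⁻².
From T_eq⁴ = S(1−A)/(4σ): 1−A = 4σT_eq⁴/S.
1−A = 4 × 5.67×10⁻⁸ × (93.2)⁴ / 43.4 = 0.394.

A ≈ 0.61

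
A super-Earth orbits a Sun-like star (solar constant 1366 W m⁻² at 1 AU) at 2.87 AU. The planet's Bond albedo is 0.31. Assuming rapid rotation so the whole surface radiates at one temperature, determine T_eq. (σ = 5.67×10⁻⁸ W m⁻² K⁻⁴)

T_eq ≈ 150 K

Flux at 2.87 AU: S = 1366/2.87² = 166 W m⁻².
Energy balance: absorbed = emitted ⇒ πR²·S(1−A) = 4πR²·σT_eq⁴, so T_eq⁴ = S(1−A)/(4σ).
T_eq = [166 × 0.69 / (4 × 5.67×10⁻⁸)]^(1/4) = (5.05×10⁸)^(1/4) = 150 K.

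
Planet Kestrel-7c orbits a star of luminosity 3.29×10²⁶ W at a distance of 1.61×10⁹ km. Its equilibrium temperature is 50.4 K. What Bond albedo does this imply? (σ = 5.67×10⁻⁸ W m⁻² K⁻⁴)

A ≈ 0.86

d = 1.61×10⁹ km = 1.61×10¹² m.
Flux: S = L/(4πd²) = 3.29×10²⁶/(4π×(1.61×10¹²)²) = 10.1 W m⁻².
From T_eq⁴ = S(1−A)/(4σ): 1−A = 4σT_eq⁴/S.
1−A = 4 × 5.67×10⁻⁸ × (50.4)⁴ / 10.1 = 0.145.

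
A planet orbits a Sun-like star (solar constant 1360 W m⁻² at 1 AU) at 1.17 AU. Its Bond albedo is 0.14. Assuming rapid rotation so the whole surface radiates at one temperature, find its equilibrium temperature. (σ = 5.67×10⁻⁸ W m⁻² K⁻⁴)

Flux at 1.17 AU: S = 1360/1.17² = 993 W m⁻².
Energy balance: absorbed = emitted ⇒ πR²·S(1−A) = 4πR²·σT_eq⁴, so T_eq⁴ = S(1−A)/(4σ).
T_eq = [993 × 0.86 / (4 × 5.67×10⁻⁸)]^(1/4) = (3.77×10⁹)^(1/4) = 248 K.

T_eq ≈ 248 K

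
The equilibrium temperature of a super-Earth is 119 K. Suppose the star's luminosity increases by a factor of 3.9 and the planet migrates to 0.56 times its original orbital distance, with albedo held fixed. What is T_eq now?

T_eq ∝ L^(1/4) · d^(−1/2).
T′ = 119 × 3.9^(1/4) / 0.56^(1/2) = 223 K.

T_eq ≈ 223 K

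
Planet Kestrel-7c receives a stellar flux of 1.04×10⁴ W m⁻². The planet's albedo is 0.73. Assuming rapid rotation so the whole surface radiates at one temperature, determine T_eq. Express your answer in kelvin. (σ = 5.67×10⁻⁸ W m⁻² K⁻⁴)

T_eq ≈ 334 K

Energy balance: absorbed = emitted ⇒ πR²·S(1−A) = 4πR²·σT_eq⁴, so T_eq⁴ = S(1−A)/(4σ).
T_eq = [1.04×10⁴ × 0.27 / (4 × 5.67×10⁻⁸)]^(1/4) = (1.24×10¹⁰)^(1/4) = 334 K.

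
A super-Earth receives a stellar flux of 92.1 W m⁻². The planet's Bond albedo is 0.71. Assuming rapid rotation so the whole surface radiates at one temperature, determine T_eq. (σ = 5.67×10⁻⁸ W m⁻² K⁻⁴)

T_eq ≈ 104 K

Energy balance: absorbed = emitted ⇒ πR²·S(1−A) = 4πR²·σT_eq⁴, so T_eq⁴ = S(1−A)/(4σ).
T_eq = [92.1 × 0.29 / (4 × 5.67×10⁻⁸)]^(1/4) = (1.18×10⁸)^(1/4) = 104 K.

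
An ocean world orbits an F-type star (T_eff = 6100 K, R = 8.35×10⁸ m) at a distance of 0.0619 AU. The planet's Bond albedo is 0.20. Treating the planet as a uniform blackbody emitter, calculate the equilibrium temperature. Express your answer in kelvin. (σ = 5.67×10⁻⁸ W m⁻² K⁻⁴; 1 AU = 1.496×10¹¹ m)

T_eq ≈ 1220 K

d = 0.0619 AU = 9.26×10⁹ m.
L = 4πR_⋆²σT_⋆⁴ = 4π(8.35×10⁸)² × 5.67×10⁻⁸ × (6100)⁴ = 6.88×10²⁶ W.
S = L/(4πd²) = 6.38×10⁵ W m⁻².
Energy balance: absorbed = emitted ⇒ πR²·S(1−A) = 4πR²·σT_eq⁴, so T_eq⁴ = S(1−A)/(4σ).
T_eq = [6.38×10⁵ × 0.80 / (4 × 5.67×10⁻⁸)]^(1/4) = (2.25×10¹²)^(1/4) = 1220 K.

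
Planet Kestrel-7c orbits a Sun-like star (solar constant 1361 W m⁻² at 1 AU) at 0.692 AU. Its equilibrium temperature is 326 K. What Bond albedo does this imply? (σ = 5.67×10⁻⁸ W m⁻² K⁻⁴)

A ≈ 0.10

Flux at 0.692 AU: S = 1361/0.692² = 2840 W m⁻².
From T_eq⁴ = S(1−A)/(4σ): 1−A = 4σT_eq⁴/S.
1−A = 4 × 5.67×10⁻⁸ × (326)⁴ / 2840 = 0.901.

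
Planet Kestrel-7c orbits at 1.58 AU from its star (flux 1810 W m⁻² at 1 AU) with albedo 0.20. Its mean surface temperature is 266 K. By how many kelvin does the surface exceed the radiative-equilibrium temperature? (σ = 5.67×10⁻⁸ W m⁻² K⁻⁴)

ΔT ≈ 41.1 K

S = 1810/1.58² = 725.0 W m⁻².
T_eq = [S(1−A)/(4σ)]^(1/4) = [725.0×0.80/(4×5.67×10⁻⁸)]^(1/4) = 224.9 K.
ΔT = T_surf − T_eq = 266 − 224.9.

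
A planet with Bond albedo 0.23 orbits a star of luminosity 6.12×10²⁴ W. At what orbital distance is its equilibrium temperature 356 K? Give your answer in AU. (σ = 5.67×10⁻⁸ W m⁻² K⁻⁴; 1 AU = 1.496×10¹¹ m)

d ≈ 0.0678 AU

From T_eq⁴ = L(1−A)/(16πσd²): d = √[L(1−A)/(16πσT_eq⁴)].
d = √[6.12×10²⁴ × 0.77 / (16π × 5.67×10⁻⁸ × (356)⁴)] = 1.01×10¹⁰ m = 0.0678 AU.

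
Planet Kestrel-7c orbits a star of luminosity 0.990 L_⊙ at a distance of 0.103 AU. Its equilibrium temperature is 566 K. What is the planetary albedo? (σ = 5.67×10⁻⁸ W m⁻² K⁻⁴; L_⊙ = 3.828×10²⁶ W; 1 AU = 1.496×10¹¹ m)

A ≈ 0.82

d = 0.103 AU = 1.54×10¹⁰ m.
L = 0.990 × 3.828×10²⁶ = 3.79×10²⁶ W.
Flux: S = L/(4πd²) = 3.79×10²⁶/(4π×(1.54×10¹⁰)²) = 1.27×10⁵ W m⁻².
From T_eq⁴ = S(1−A)/(4σ): 1−A = 4σT_eq⁴/S.
1−A = 4 × 5.67×10⁻⁸ × (566)⁴ / 1.27×10⁵ = 0.183.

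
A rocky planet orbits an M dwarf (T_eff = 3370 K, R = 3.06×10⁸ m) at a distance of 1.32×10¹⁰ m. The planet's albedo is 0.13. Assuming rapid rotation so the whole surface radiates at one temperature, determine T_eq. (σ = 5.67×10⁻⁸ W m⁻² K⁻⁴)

L = 4πR_⋆²σT_⋆⁴ = 4π(3.06×10⁸)² × 5.67×10⁻⁸ × (3370)⁴ = 8.61×10²⁴ W.
S = L/(4πd²) = 3930 W m⁻².
Energy balance: absorbed = emitted ⇒ πR²·S(1−A) = 4πR²·σT_eq⁴, so T_eq⁴ = S(1−A)/(4σ).
T_eq = [3930 × 0.87 / (4 × 5.67×10⁻⁸)]^(1/4) = (1.51×10¹⁰)^(1/4) = 350 K.

T_eq ≈ 350 K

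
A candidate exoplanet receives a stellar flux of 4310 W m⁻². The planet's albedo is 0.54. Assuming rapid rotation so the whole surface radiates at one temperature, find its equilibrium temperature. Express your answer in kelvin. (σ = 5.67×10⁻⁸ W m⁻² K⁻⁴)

T_eq ≈ 306 K

Energy balance: absorbed = emitted ⇒ πR²·S(1−A) = 4πR²·σT_eq⁴, so T_eq⁴ = S(1−A)/(4σ).
T_eq = [4310 × 0.46 / (4 × 5.67×10⁻⁸)]^(1/4) = (8.74×10⁹)^(1/4) = 306 K.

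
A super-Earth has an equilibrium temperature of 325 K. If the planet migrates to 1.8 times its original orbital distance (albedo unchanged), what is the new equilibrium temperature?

T_eq ∝ L^(1/4) · d^(−1/2).
T′ = 325 / 1.8^(1/2) = 242 K.

T_eq ≈ 242 K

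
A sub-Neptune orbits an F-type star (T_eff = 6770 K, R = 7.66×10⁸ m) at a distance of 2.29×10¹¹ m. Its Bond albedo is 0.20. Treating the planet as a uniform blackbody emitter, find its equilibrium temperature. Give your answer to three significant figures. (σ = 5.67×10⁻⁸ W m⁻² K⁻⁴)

T_eq ≈ 262 K

L = 4πR_⋆²σT_⋆⁴ = 4π(7.66×10⁸)² × 5.67×10⁻⁸ × (6770)⁴ = 8.78×10²⁶ W.
S = L/(4πd²) = 1330 W m⁻².
Energy balance: absorbed = emitted ⇒ πR²·S(1−A) = 4πR²·σT_eq⁴, so T_eq⁴ = S(1−A)/(4σ).
T_eq = [1330 × 0.80 / (4 × 5.67×10⁻⁸)]^(1/4) = (4.70×10⁹)^(1/4) = 262 K.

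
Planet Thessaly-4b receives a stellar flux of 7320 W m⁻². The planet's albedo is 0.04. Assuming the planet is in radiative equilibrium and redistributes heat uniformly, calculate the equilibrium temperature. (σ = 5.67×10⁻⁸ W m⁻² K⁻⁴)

Energy balance: absorbed = emitted ⇒ πR²·S(1−A) = 4πR²·σT_eq⁴, so T_eq⁴ = S(1−A)/(4σ).
T_eq = [7320 × 0.96 / (4 × 5.67×10⁻⁸)]^(1/4) = (3.10×10¹⁰)^(1/4) = 420 K.

T_eq ≈ 420 K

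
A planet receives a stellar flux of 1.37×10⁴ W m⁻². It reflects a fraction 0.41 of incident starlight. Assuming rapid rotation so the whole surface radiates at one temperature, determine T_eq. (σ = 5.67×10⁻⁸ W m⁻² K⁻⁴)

T_eq ≈ 434 K

Energy balance: absorbed = emitted ⇒ πR²·S(1−A) = 4πR²·σT_eq⁴, so T_eq⁴ = S(1−A)/(4σ).
T_eq = [1.37×10⁴ × 0.59 / (4 × 5.67×10⁻⁸)]^(1/4) = (3.56×10¹⁰)^(1/4) = 434 K.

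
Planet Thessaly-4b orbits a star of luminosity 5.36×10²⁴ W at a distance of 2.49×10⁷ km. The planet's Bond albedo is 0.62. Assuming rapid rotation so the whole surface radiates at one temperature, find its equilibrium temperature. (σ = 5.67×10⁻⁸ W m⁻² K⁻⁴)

T_eq ≈ 184 K

d = 2.49×10⁷ km = 2.49×10¹⁰ m.
Flux: S = L/(4πd²) = 5.36×10²⁴/(4π×(2.49×10¹⁰)²) = 688 W m⁻².
Energy balance: absorbed = emitted ⇒ πR²·S(1−A) = 4πR²·σT_eq⁴, so T_eq⁴ = S(1−A)/(4σ).
T_eq = [688 × 0.38 / (4 × 5.67×10⁻⁸)]^(1/4) = (1.15×10⁹)^(1/4) = 184 K.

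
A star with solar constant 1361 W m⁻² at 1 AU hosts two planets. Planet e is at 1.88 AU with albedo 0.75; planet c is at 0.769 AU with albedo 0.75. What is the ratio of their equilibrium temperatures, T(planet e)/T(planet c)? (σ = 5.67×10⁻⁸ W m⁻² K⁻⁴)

T₁/T₂ ≈ 0.640

T_eq = [S₀(1−A)/(4σd²)]^(1/4), so T ∝ (1−A)^(1/4) / √d.
T₁ = [1361×0.25/(4×5.67×10⁻⁸×1.88²)]^(1/4) = 143.54 K.
T₂ = [1361×0.25/(4×5.67×10⁻⁸×0.769²)]^(1/4) = 224.43 K.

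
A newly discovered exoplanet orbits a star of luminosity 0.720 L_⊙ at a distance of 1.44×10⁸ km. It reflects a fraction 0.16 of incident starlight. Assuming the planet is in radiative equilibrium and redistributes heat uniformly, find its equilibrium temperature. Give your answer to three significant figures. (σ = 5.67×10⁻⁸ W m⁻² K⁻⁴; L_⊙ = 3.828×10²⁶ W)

T_eq ≈ 250 K

d = 1.44×10⁸ km = 1.44×10¹¹ m.
L = 0.720 × 3.828×10²⁶ = 2.76×10²⁶ W.
Flux: S = L/(4πd²) = 2.76×10²⁶/(4π×(1.44×10¹¹)²) = 1060 W m⁻².
Energy balance: absorbed = emitted ⇒ πR²·S(1−A) = 4πR²·σT_eq⁴, so T_eq⁴ = S(1−A)/(4σ).
T_eq = [1060 × 0.84 / (4 × 5.67×10⁻⁸)]^(1/4) = (3.92×10⁹)^(1/4) = 250 K.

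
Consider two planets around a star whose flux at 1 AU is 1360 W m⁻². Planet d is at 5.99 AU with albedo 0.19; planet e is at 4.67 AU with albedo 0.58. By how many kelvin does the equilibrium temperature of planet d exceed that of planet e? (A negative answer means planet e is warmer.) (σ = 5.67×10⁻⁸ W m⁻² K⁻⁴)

ΔT ≈ 4.2 K

T_eq = [S₀(1−A)/(4σd²)]^(1/4), so T ∝ (1−A)^(1/4) / √d.
T₁ = [1360×0.81/(4×5.67×10⁻⁸×5.99²)]^(1/4) = 107.87 K.
T₂ = [1360×0.42/(4×5.67×10⁻⁸×4.67²)]^(1/4) = 103.66 K.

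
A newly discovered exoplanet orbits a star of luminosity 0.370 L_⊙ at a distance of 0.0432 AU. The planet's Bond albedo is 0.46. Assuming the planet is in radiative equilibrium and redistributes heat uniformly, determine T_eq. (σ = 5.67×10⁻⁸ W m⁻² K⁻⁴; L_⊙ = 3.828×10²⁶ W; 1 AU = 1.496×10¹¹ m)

d = 0.0432 AU = 6.46×10⁹ m.
L = 0.370 × 3.828×10²⁶ = 1.42×10²⁶ W.
Flux: S = L/(4πd²) = 1.42×10²⁶/(4π×(6.46×10⁹)²) = 2.70×10⁵ W m⁻².
Energy balance: absorbed = emitted ⇒ πR²·S(1−A) = 4πR²·σT_eq⁴, so T_eq⁴ = S(1−A)/(4σ).
T_eq = [2.70×10⁵ × 0.54 / (4 × 5.67×10⁻⁸)]^(1/4) = (6.43×10¹¹)^(1/4) = 895 K.

T_eq ≈ 895 K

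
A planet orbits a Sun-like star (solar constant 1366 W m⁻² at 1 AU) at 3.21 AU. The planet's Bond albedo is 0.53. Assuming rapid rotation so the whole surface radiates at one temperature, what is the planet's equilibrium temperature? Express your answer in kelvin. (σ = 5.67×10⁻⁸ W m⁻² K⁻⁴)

Flux at 3.21 AU: S = 1366/3.21² = 133 W m⁻².
Energy balance: absorbed = emitted ⇒ πR²·S(1−A) = 4πR²·σT_eq⁴, so T_eq⁴ = S(1−A)/(4σ).
T_eq = [133 × 0.47 / (4 × 5.67×10⁻⁸)]^(1/4) = (2.75×10⁸)^(1/4) = 129 K.

T_eq ≈ 129 K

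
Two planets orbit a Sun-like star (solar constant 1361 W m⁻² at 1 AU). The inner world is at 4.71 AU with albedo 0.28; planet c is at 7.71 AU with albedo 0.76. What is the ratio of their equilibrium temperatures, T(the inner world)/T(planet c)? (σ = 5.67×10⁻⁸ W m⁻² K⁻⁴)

T_eq = [S₀(1−A)/(4σd²)]^(1/4), so T ∝ (1−A)^(1/4) / √d.
T₁ = [1361×0.72/(4×5.67×10⁻⁸×4.71²)]^(1/4) = 118.13 K.
T₂ = [1361×0.24/(4×5.67×10⁻⁸×7.71²)]^(1/4) = 70.16 K.

T₁/T₂ ≈ 1.684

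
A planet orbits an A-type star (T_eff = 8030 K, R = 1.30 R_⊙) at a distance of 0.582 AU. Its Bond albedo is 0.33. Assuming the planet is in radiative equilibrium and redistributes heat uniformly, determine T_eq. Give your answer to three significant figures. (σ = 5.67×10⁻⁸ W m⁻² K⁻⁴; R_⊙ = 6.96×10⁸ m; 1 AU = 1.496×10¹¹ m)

T_eq ≈ 524 K

R_⋆ = 1.30 × 6.96×10⁸ = 9.05×10⁸ m.
d = 0.582 AU = 8.71×10¹⁰ m.
L = 4πR_⋆²σT_⋆⁴ = 4π(9.05×10⁸)² × 5.67×10⁻⁸ × (8030)⁴ = 2.43×10²⁷ W.
S = L/(4πd²) = 2.55×10⁴ W m⁻².
Energy balance: absorbed = emitted ⇒ πR²·S(1−A) = 4πR²·σT_eq⁴, so T_eq⁴ = S(1−A)/(4σ).
T_eq = [2.55×10⁴ × 0.67 / (4 × 5.67×10⁻⁸)]^(1/4) = (7.52×10¹⁰)^(1/4) = 524 K.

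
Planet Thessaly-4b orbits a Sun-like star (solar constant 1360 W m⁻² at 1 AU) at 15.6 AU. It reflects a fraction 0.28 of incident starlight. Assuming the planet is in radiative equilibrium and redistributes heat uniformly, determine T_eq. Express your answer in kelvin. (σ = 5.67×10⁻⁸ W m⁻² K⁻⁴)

T_eq ≈ 64.9 K

Flux at 15.6 AU: S = 1360/15.6² = 5.59 W m⁻².
Energy balance: absorbed = emitted ⇒ πR²·S(1−A) = 4πR²·σT_eq⁴, so T_eq⁴ = S(1−A)/(4σ).
T_eq = [5.59 × 0.72 / (4 × 5.67×10⁻⁸)]^(1/4) = (1.77×10⁷)^(1/4) = 64.9 K.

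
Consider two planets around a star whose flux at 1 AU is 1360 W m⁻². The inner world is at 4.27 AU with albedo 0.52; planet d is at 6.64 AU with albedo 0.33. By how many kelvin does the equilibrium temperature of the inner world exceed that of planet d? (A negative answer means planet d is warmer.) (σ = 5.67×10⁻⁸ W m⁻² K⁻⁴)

T_eq = [S₀(1−A)/(4σd²)]^(1/4), so T ∝ (1−A)^(1/4) / √d.
T₁ = [1360×0.48/(4×5.67×10⁻⁸×4.27²)]^(1/4) = 112.09 K.
T₂ = [1360×0.67/(4×5.67×10⁻⁸×6.64²)]^(1/4) = 97.70 K.

ΔT ≈ 14.4 K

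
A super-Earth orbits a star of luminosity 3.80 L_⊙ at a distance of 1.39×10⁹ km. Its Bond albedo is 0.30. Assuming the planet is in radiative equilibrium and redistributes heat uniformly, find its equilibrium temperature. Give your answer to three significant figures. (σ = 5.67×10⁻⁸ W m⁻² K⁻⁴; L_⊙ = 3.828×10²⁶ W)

T_eq ≈ 117 K

d = 1.39×10⁹ km = 1.39×10¹² m.
L = 3.80 × 3.828×10²⁶ = 1.45×10²⁷ W.
Flux: S = L/(4πd²) = 1.45×10²⁷/(4π×(1.39×10¹²)²) = 59.9 W m⁻².
Energy balance: absorbed = emitted ⇒ πR²·S(1−A) = 4πR²·σT_eq⁴, so T_eq⁴ = S(1−A)/(4σ).
T_eq = [59.9 × 0.70 / (4 × 5.67×10⁻⁸)]^(1/4) = (1.85×10⁸)^(1/4) = 117 K.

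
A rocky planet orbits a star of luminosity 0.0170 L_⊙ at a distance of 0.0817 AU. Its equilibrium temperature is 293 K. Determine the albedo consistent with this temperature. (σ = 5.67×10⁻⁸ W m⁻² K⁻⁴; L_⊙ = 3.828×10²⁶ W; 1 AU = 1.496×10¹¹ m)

d = 0.0817 AU = 1.22×10¹⁰ m.
L = 0.0170 × 3.828×10²⁶ = 6.51×10²⁴ W.
Flux: S = L/(4πd²) = 6.51×10²⁴/(4π×(1.22×10¹⁰)²) = 3470 W m⁻².
From T_eq⁴ = S(1−A)/(4σ): 1−A = 4σT_eq⁴/S.
1−A = 4 × 5.67×10⁻⁸ × (293)⁴ / 3470 = 0.482.

A ≈ 0.52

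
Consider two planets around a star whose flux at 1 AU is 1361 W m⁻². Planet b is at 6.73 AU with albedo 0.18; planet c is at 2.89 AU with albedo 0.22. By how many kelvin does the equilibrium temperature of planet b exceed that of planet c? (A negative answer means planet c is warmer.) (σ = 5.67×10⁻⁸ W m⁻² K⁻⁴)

T_eq = [S₀(1−A)/(4σd²)]^(1/4), so T ∝ (1−A)^(1/4) / √d.
T₁ = [1361×0.82/(4×5.67×10⁻⁸×6.73²)]^(1/4) = 102.09 K.
T₂ = [1361×0.78/(4×5.67×10⁻⁸×2.89²)]^(1/4) = 153.86 K.

ΔT ≈ -51.8 K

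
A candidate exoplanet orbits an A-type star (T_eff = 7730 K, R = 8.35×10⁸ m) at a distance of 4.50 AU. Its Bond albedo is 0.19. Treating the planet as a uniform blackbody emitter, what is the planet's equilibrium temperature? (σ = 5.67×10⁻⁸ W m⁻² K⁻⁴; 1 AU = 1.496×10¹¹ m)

T_eq ≈ 183 K

d = 4.50 AU = 6.73×10¹¹ m.
L = 4πR_⋆²σT_⋆⁴ = 4π(8.35×10⁸)² × 5.67×10⁻⁸ × (7730)⁴ = 1.77×10²⁷ W.
S = L/(4πd²) = 311 W m⁻².
Energy balance: absorbed = emitted ⇒ πR²·S(1−A) = 4πR²·σT_eq⁴, so T_eq⁴ = S(1−A)/(4σ).
T_eq = [311 × 0.81 / (4 × 5.67×10⁻⁸)]^(1/4) = (1.11×10⁹)^(1/4) = 183 K.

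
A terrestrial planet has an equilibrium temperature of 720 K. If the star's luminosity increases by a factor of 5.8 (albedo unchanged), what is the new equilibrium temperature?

T_eq ∝ L^(1/4) · d^(−1/2).
T′ = 720 × 5.8^(1/4) = 1120 K.

T_eq ≈ 1120 K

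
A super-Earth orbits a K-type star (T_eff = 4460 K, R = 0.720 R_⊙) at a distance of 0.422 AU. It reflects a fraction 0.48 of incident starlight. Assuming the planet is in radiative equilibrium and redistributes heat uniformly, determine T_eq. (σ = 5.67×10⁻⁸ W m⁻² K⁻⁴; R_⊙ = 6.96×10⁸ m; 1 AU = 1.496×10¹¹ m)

R_⋆ = 0.720 × 6.96×10⁸ = 5.01×10⁸ m.
d = 0.422 AU = 6.31×10¹⁰ m.
L = 4πR_⋆²σT_⋆⁴ = 4π(5.01×10⁸)² × 5.67×10⁻⁸ × (4460)⁴ = 7.08×10²⁵ W.
S = L/(4πd²) = 1410 W m⁻².
Energy balance: absorbed = emitted ⇒ πR²·S(1−A) = 4πR²·σT_eq⁴, so T_eq⁴ = S(1−A)/(4σ).
T_eq = [1410 × 0.52 / (4 × 5.67×10⁻⁸)]^(1/4) = (3.24×10⁹)^(1/4) = 239 K.

T_eq ≈ 239 K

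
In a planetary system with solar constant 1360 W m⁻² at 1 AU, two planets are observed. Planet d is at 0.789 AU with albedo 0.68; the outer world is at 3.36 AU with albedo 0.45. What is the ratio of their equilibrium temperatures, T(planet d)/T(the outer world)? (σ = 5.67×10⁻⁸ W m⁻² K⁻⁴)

T₁/T₂ ≈ 1.802

T_eq = [S₀(1−A)/(4σd²)]^(1/4), so T ∝ (1−A)^(1/4) / √d.
T₁ = [1360×0.32/(4×5.67×10⁻⁸×0.789²)]^(1/4) = 235.63 K.
T₂ = [1360×0.55/(4×5.67×10⁻⁸×3.36²)]^(1/4) = 130.74 K.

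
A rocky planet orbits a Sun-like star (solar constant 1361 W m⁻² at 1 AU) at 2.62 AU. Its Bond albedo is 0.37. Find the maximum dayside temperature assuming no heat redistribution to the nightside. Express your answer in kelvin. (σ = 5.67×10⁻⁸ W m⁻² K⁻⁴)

T_ss ≈ 217 K

Flux at 2.62 AU: S = 1361/2.62² = 198 W m⁻².
With no redistribution each surface element balances locally: S(1−A) = σT⁴.
T = [198 × 0.63 / 5.67×10⁻⁸]^(1/4) = (2.20×10⁹)^(1/4) = 217 K.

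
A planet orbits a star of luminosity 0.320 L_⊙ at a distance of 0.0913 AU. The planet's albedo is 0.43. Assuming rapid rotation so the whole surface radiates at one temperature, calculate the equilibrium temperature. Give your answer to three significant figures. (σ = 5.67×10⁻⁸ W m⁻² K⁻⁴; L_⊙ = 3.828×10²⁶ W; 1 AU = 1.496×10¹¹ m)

T_eq ≈ 602 K

d = 0.0913 AU = 1.37×10¹⁰ m.
L = 0.320 × 3.828×10²⁶ = 1.22×10²⁶ W.
Flux: S = L/(4πd²) = 1.22×10²⁶/(4π×(1.37×10¹⁰)²) = 5.23×10⁴ W m⁻².
Energy balance: absorbed = emitted ⇒ πR²·S(1−A) = 4πR²·σT_eq⁴, so T_eq⁴ = S(1−A)/(4σ).
T_eq = [5.23×10⁴ × 0.57 / (4 × 5.67×10⁻⁸)]^(1/4) = (1.31×10¹¹)^(1/4) = 602 K.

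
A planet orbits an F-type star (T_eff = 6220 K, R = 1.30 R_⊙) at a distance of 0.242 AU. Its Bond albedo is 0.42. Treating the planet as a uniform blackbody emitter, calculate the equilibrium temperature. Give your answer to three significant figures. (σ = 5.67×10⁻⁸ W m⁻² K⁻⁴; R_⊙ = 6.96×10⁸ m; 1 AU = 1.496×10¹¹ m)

R_⋆ = 1.30 × 6.96×10⁸ = 9.05×10⁸ m.
d = 0.242 AU = 3.62×10¹⁰ m.
L = 4πR_⋆²σT_⋆⁴ = 4π(9.05×10⁸)² × 5.67×10⁻⁸ × (6220)⁴ = 8.73×10²⁶ W.
S = L/(4πd²) = 5.30×10⁴ W m⁻².
Energy balance: absorbed = emitted ⇒ πR²·S(1−A) = 4πR²·σT_eq⁴, so T_eq⁴ = S(1−A)/(4σ).
T_eq = [5.30×10⁴ × 0.58 / (4 × 5.67×10⁻⁸)]^(1/4) = (1.36×10¹¹)^(1/4) = 607 K.

T_eq ≈ 607 K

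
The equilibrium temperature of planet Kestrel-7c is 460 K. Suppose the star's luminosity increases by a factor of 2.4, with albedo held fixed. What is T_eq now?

T_eq ∝ L^(1/4) · d^(−1/2).
T′ = 460 × 2.4^(1/4) = 573 K.

T_eq ≈ 573 K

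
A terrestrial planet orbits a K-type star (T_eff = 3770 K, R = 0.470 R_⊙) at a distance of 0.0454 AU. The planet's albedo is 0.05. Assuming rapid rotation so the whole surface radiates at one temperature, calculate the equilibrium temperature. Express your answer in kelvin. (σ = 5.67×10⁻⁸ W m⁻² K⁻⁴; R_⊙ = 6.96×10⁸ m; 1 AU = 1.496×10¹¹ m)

T_eq ≈ 578 K

R_⋆ = 0.470 × 6.96×10⁸ = 3.27×10⁸ m.
d = 0.0454 AU = 6.79×10⁹ m.
L = 4πR_⋆²σT_⋆⁴ = 4π(3.27×10⁸)² × 5.67×10⁻⁸ × (3770)⁴ = 1.54×10²⁵ W.
S = L/(4πd²) = 2.66×10⁴ W m⁻².
Energy balance: absorbed = emitted ⇒ πR²·S(1−A) = 4πR²·σT_eq⁴, so T_eq⁴ = S(1−A)/(4σ).
T_eq = [2.66×10⁴ × 0.95 / (4 × 5.67×10⁻⁸)]^(1/4) = (1.11×10¹¹)^(1/4) = 578 K.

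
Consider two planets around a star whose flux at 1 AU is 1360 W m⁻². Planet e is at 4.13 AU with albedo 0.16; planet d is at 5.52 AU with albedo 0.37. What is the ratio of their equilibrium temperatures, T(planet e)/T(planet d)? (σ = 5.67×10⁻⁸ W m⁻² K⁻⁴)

T_eq = [S₀(1−A)/(4σd²)]^(1/4), so T ∝ (1−A)^(1/4) / √d.
T₁ = [1360×0.84/(4×5.67×10⁻⁸×4.13²)]^(1/4) = 131.09 K.
T₂ = [1360×0.63/(4×5.67×10⁻⁸×5.52²)]^(1/4) = 105.52 K.

T₁/T₂ ≈ 1.242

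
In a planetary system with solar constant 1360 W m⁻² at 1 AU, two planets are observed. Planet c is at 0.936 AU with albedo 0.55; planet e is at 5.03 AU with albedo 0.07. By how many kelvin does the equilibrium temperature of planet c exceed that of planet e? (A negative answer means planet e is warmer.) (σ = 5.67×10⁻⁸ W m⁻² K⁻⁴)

T_eq = [S₀(1−A)/(4σd²)]^(1/4), so T ∝ (1−A)^(1/4) / √d.
T₁ = [1360×0.45/(4×5.67×10⁻⁸×0.936²)]^(1/4) = 235.58 K.
T₂ = [1360×0.93/(4×5.67×10⁻⁸×5.03²)]^(1/4) = 121.85 K.

ΔT ≈ 113.7 K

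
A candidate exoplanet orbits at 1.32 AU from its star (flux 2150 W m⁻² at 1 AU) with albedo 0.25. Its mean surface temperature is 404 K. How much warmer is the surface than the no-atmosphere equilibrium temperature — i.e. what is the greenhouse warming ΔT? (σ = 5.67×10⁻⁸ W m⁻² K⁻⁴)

ΔT ≈ 151.3 K

S = 2150/1.32² = 1234 W m⁻².
T_eq = [S(1−A)/(4σ)]^(1/4) = [1234×0.75/(4×5.67×10⁻⁸)]^(1/4) = 252.7 K.
ΔT = T_surf − T_eq = 404 − 252.7.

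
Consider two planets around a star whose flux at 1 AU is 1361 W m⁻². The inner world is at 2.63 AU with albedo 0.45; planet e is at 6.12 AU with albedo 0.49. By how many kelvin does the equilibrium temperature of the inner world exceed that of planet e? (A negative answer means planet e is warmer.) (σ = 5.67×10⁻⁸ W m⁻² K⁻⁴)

ΔT ≈ 52.7 K

T_eq = [S₀(1−A)/(4σd²)]^(1/4), so T ∝ (1−A)^(1/4) / √d.
T₁ = [1361×0.55/(4×5.67×10⁻⁸×2.63²)]^(1/4) = 147.80 K.
T₂ = [1361×0.51/(4×5.67×10⁻⁸×6.12²)]^(1/4) = 95.08 K.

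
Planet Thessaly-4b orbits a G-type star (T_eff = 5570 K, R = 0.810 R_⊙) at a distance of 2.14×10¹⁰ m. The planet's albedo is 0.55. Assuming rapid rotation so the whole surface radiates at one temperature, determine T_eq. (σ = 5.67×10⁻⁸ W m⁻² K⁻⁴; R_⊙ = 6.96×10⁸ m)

T_eq ≈ 524 K

R_⋆ = 0.810 × 6.96×10⁸ = 5.64×10⁸ m.
L = 4πR_⋆²σT_⋆⁴ = 4π(5.64×10⁸)² × 5.67×10⁻⁸ × (5570)⁴ = 2.18×10²⁶ W.
S = L/(4πd²) = 3.79×10⁴ W m⁻².
Energy balance: absorbed = emitted ⇒ πR²·S(1−A) = 4πR²·σT_eq⁴, so T_eq⁴ = S(1−A)/(4σ).
T_eq = [3.79×10⁴ × 0.45 / (4 × 5.67×10⁻⁸)]^(1/4) = (7.52×10¹⁰)^(1/4) = 524 K.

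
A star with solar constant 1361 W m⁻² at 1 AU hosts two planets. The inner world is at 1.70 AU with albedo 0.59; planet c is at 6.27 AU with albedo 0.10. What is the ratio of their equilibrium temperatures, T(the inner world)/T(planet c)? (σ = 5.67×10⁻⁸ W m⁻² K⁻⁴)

T₁/T₂ ≈ 1.578

T_eq = [S₀(1−A)/(4σd²)]^(1/4), so T ∝ (1−A)^(1/4) / √d.
T₁ = [1361×0.41/(4×5.67×10⁻⁸×1.70²)]^(1/4) = 170.81 K.
T₂ = [1361×0.90/(4×5.67×10⁻⁸×6.27²)]^(1/4) = 108.26 K.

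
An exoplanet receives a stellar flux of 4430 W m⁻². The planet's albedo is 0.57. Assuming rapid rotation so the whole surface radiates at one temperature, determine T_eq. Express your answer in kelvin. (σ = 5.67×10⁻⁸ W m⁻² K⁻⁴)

Energy balance: absorbed = emitted ⇒ πR²·S(1−A) = 4πR²·σT_eq⁴, so T_eq⁴ = S(1−A)/(4σ).
T_eq = [4430 × 0.43 / (4 × 5.67×10⁻⁸)]^(1/4) = (8.40×10⁹)^(1/4) = 303 K.

T_eq ≈ 303 K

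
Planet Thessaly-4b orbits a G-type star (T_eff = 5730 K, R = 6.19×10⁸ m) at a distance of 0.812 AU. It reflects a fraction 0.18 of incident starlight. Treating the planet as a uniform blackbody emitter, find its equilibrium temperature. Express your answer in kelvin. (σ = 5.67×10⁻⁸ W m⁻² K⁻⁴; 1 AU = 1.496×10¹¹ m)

T_eq ≈ 275 K

d = 0.812 AU = 1.21×10¹¹ m.
L = 4πR_⋆²σT_⋆⁴ = 4π(6.19×10⁸)² × 5.67×10⁻⁸ × (5730)⁴ = 2.94×10²⁶ W.
S = L/(4πd²) = 1590 W m⁻².
Energy balance: absorbed = emitted ⇒ πR²·S(1−A) = 4πR²·σT_eq⁴, so T_eq⁴ = S(1−A)/(4σ).
T_eq = [1590 × 0.82 / (4 × 5.67×10⁻⁸)]^(1/4) = (5.74×10⁹)^(1/4) = 275 K.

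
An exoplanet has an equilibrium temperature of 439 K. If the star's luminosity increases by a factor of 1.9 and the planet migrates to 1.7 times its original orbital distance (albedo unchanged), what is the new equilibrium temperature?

T_eq ∝ L^(1/4) · d^(−1/2).
T′ = 439 × 1.9^(1/4) / 1.7^(1/2) = 395 K.

T_eq ≈ 395 K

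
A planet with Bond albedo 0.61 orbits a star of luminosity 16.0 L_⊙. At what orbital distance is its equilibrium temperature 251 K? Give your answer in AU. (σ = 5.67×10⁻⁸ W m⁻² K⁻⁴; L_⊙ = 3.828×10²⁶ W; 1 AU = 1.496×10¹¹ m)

d ≈ 3.07 AU

L = 16.0 × 3.828×10²⁶ = 6.12×10²⁷ W.
From T_eq⁴ = L(1−A)/(16πσd²): d = √[L(1−A)/(16πσT_eq⁴)].
d = √[6.12×10²⁷ × 0.39 / (16π × 5.67×10⁻⁸ × (251)⁴)] = 4.60×10¹¹ m = 3.07 AU.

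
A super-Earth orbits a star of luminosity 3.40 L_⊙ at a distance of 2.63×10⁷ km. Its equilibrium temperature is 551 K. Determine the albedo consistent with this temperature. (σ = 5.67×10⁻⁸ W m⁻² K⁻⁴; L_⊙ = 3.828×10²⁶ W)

A ≈ 0.86

d = 2.63×10⁷ km = 2.63×10¹⁰ m.
L = 3.40 × 3.828×10²⁶ = 1.30×10²⁷ W.
Flux: S = L/(4πd²) = 1.30×10²⁷/(4π×(2.63×10¹⁰)²) = 1.50×10⁵ W m⁻².
From T_eq⁴ = S(1−A)/(4σ): 1−A = 4σT_eq⁴/S.
1−A = 4 × 5.67×10⁻⁸ × (551)⁴ / 1.50×10⁵ = 0.140.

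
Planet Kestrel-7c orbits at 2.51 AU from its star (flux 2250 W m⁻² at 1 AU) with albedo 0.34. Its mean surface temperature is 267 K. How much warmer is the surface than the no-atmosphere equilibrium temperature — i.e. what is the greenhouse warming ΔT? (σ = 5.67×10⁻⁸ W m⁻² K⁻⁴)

S = 2250/2.51² = 357.1 W m⁻².
T_eq = [S(1−A)/(4σ)]^(1/4) = [357.1×0.66/(4×5.67×10⁻⁸)]^(1/4) = 179.5 K.
ΔT = T_surf − T_eq = 267 − 179.5.

ΔT ≈ 87.5 K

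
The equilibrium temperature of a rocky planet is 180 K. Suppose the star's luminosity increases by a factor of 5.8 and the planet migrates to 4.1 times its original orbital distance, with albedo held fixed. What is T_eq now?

T_eq ∝ L^(1/4) · d^(−1/2).
T′ = 180 × 5.8^(1/4) / 4.1^(1/2) = 138 K.

T_eq ≈ 138 K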